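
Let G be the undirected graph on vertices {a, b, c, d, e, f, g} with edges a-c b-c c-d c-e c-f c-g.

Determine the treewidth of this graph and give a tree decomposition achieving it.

Each bag holds 2 vertices, so the decomposition has width 1, which upper-bounds the treewidth. G has an edge, so its treewidth is at least 1. Hence tw(G) = 1 exactly.

Treewidth 1.
Bags: B1 = {c, g}  B2 = {c, d}  B3 = {c, f}  B4 = {b, c}  B5 = {a, c}  B6 = {c, e}
Tree: B1–B2, B2–B3, B1–B4, B4–B5, B3–B6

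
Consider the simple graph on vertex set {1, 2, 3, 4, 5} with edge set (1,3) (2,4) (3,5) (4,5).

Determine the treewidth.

1

A width-1 tree decomposition is:
Bags: B1 = {1, 3}  B2 = {3, 5}  B3 = {4, 5}  B4 = {2, 4}
Tree: B1–B2, B2–B3, B3–B4
Every bag has size at most 2, so the width is 2 − 1 = 1 and tw(G) ≤ 1. Since G has at least one edge (e.g. 1–3), it is not an edgeless graph, so tw(G) ≥ 1. Combining the bounds, tw(G) = 1.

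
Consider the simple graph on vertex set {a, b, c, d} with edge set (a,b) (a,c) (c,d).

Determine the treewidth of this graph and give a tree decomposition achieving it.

Treewidth 1.
One such decomposition:
Bags: B1 = {c, d}  B2 = {a, c}  B3 = {a, b}
Tree: B1–B2, B2–B3

Every bag has size at most 2, so the width is 2 − 1 = 1 and tw(G) ≤ 1. G has an edge, so its treewidth is at least 1. The upper and lower bounds meet at 1, so that is the treewidth.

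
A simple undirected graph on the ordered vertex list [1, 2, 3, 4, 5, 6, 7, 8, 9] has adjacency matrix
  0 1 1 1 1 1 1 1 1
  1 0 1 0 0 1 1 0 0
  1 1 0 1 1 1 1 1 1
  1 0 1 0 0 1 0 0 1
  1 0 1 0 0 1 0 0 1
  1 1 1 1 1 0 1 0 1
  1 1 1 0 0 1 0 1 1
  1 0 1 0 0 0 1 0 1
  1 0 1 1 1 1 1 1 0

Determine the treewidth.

4

A width-4 tree decomposition is:
Bags: B1 = {1, 3, 5, 6, 9}  B2 = {1, 3, 6, 7, 9}  B3 = {1, 3, 4, 6, 9}  B4 = {1, 3, 7, 8, 9}  B5 = {1, 2, 3, 6, 7}
Tree: B1–B2, B2–B3, B2–B4, B2–B5
Each bag holds 5 vertices, so the decomposition has width 4, which upper-bounds the treewidth. Conversely, {1, 3, 7, 8, 9} is a clique of size 5, and the vertices of any clique must share a bag in every tree decomposition; so some bag has ≥ 5 vertices and tw(G) ≥ 4. Hence tw(G) = 4 exactly.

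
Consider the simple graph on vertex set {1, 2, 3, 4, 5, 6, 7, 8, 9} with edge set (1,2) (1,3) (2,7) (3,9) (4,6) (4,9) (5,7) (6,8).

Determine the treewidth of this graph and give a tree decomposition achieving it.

The largest bag has 2 vertices, giving width 1; this decomposition certifies tw(G) ≤ 1. G has an edge, so its treewidth is at least 1. Therefore the treewidth is 1.

Treewidth 1.
One such decomposition:
Bags: B1 = {6, 8}  B2 = {4, 6}  B3 = {4, 9}  B4 = {3, 9}  B5 = {1, 3}  B6 = {1, 2}  B7 = {2, 7}  B8 = {5, 7}
Tree: B1–B2, B2–B3, B3–B4, B4–B5, B5–B6, B6–B7, B7–B8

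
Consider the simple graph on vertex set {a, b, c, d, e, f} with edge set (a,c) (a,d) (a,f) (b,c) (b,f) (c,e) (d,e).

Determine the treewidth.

A width-2 tree decomposition is:
Bags: B1 = {a, d, e}  B2 = {a, c, e}  B3 = {a, c, f}  B4 = {b, c, f}
Tree: B1–B2, B2–B3, B3–B4
The largest bag has 3 vertices, giving width 2; this decomposition certifies tw(G) ≤ 2. For the lower bound, G contains the cycle d–e–c–a–d, so G is not a forest; only forests have treewidth ≤ 1, hence tw(G) ≥ 2. Hence tw(G) = 2 exactly.

2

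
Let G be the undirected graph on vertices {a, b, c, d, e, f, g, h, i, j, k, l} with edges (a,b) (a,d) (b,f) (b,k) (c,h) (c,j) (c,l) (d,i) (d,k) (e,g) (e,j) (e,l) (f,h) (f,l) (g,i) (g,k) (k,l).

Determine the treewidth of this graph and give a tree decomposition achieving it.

The largest bag has 4 vertices, giving width 3; this decomposition certifies tw(G) ≤ 3. For the lower bound: the 4 vertex sets {a,d,i}, {g}, {k}, {b,e,f,l} are disjoint, each induces a connected subgraph, and every pair is joined by at least one edge of G. Contracting each set to a single vertex therefore yields K_{4} as a minor, and since treewidth is minor-monotone, tw(G) ≥ tw(K_{4}) = 3. The upper and lower bounds meet at 3, so that is the treewidth.

Treewidth 3.
One such decomposition:
Bags: B1 = {a, d, g, i}  B2 = {a, d, g, k}  B3 = {a, b, g, k}  B4 = {b, e, g, k}  B5 = {b, e, k, l}  B6 = {b, e, f, l}  B7 = {e, f, j, l}  B8 = {c, f, j, l}  B9 = {c, f, h, j}
Tree: B1–B2, B2–B3, B3–B4, B4–B5, B5–B6, B6–B7, B7–B8, B8–B9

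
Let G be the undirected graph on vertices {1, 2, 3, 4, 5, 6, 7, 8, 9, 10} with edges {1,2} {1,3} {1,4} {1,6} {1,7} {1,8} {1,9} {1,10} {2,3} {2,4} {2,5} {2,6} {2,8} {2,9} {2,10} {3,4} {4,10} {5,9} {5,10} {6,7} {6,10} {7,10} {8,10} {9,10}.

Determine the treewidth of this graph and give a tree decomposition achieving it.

Treewidth 3.
One such decomposition:
Bags: B1 = {1, 2, 8, 10}  B2 = {1, 2, 9, 10}  B3 = {1, 2, 4, 10}  B4 = {2, 5, 9, 10}  B5 = {1, 2, 6, 10}  B6 = {1, 6, 7, 10}  B7 = {1, 2, 3, 4}
Tree: B1–B2, B1–B3, B2–B4, B1–B5, B5–B6, B3–B7

Each bag holds 4 vertices, so the decomposition has width 3, which upper-bounds the treewidth. For the lower bound, the 4 vertices {1, 2, 8, 10} are pairwise adjacent, and any tree decomposition puts a clique entirely inside one bag — forcing width ≥ 3. Hence tw(G) = 3 exactly.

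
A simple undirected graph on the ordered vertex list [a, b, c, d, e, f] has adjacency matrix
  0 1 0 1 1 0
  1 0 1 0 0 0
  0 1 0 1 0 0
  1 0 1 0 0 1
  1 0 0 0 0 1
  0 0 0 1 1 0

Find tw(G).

2

A width-2 tree decomposition is:
Bags: B1 = {a, b, c}  B2 = {a, c, d}  B3 = {a, d, e}  B4 = {d, e, f}
Tree: B1–B2, B2–B3, B3–B4
Every bag has size at most 3, so the width is 3 − 1 = 2 and tw(G) ≤ 2. For the lower bound, G contains the cycle b–c–d–a–b, so G is not a forest; only forests have treewidth ≤ 1, hence tw(G) ≥ 2. Combining the bounds, tw(G) = 2.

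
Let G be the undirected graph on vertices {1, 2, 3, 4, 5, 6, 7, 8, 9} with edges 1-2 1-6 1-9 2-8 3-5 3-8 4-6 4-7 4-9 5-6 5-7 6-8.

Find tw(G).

3

A width-3 tree decomposition is:
Bags: B1 = {2, 3, 5, 8}  B2 = {2, 5, 6, 8}  B3 = {1, 2, 5, 6}  B4 = {1, 5, 6, 7}  B5 = {1, 4, 6, 7}  B6 = {1, 4, 7, 9}
Tree: B1–B2, B2–B3, B3–B4, B4–B5, B5–B6
Every bag has size at most 4, so the width is 4 − 1 = 3 and tw(G) ≤ 3. For the lower bound: the 4 vertex sets {2,3,8}, {5}, {6}, {1,4,7,9} are disjoint, each induces a connected subgraph, and every pair is joined by at least one edge of G. Contracting each set to a single vertex therefore yields K_{4} as a minor, and since treewidth is minor-monotone, tw(G) ≥ tw(K_{4}) = 3. Combining the bounds, tw(G) = 3.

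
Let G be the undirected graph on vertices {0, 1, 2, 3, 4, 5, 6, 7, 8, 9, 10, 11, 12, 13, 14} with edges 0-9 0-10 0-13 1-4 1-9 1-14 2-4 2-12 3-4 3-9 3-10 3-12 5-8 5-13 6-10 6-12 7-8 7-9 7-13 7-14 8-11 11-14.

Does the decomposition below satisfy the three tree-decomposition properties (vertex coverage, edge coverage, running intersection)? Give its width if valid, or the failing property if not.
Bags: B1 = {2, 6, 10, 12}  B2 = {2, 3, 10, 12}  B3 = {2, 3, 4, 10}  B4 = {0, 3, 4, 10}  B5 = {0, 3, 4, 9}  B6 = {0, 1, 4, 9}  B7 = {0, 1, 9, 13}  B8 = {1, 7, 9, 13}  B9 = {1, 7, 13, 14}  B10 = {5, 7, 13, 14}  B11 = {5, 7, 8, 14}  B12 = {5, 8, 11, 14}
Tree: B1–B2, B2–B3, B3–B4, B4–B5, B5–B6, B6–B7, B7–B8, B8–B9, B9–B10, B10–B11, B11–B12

Yes; width 3.

Every vertex of G appears in some bag (union = {0, 1, 2, 3, 4, 5, 6, 7, 8, 9, 10, 11, 12, 13, 14}); every edge is covered by a bag; and for each vertex v the set of bags containing v is connected in the bag tree. The decomposition is therefore valid. The largest bag has 4 vertices, so the width is 3.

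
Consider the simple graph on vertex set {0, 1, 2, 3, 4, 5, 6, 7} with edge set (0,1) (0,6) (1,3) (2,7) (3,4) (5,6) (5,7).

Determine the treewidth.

1

A width-1 tree decomposition is:
Bags: B1 = {3, 4}  B2 = {1, 3}  B3 = {0, 1}  B4 = {0, 6}  B5 = {5, 6}  B6 = {5, 7}  B7 = {2, 7}
Tree: B1–B2, B2–B3, B3–B4, B4–B5, B5–B6, B6–B7
Every bag has size at most 2, so the width is 2 − 1 = 1 and tw(G) ≤ 1. Since G has at least one edge (e.g. 4–3), it is not an edgeless graph, so tw(G) ≥ 1. Hence tw(G) = 1 exactly.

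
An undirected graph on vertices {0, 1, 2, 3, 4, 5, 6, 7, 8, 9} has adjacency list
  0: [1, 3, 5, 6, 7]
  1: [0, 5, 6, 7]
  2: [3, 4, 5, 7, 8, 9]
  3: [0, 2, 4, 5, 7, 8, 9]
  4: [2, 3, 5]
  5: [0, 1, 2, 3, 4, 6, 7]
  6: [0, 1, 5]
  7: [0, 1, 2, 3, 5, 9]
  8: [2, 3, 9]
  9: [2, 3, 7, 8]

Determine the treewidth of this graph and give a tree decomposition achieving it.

Each bag holds 4 vertices, so the decomposition has width 3, which upper-bounds the treewidth. On the other hand G contains the 4-clique {0, 1, 5, 6}. A clique must lie in a single bag of any decomposition, so no decomposition can have width below 3. The upper and lower bounds meet at 3, so that is the treewidth.

Treewidth 3.
Bags: B1 = {2, 3, 5, 7}  B2 = {2, 3, 4, 5}  B3 = {0, 3, 5, 7}  B4 = {0, 1, 5, 7}  B5 = {2, 3, 7, 9}  B6 = {2, 3, 8, 9}  B7 = {0, 1, 5, 6}
Tree: B1–B2, B1–B3, B3–B4, B1–B5, B5–B6, B4–B7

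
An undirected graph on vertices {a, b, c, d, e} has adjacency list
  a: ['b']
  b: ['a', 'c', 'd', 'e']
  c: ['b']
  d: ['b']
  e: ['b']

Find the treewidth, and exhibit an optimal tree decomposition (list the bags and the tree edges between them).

Treewidth 1.
Bags: B1 = {a, b}  B2 = {b, d}  B3 = {b, e}  B4 = {b, c}
Tree: B1–B2, B2–B3, B1–B4

Every bag has size at most 2, so the width is 2 − 1 = 1 and tw(G) ≤ 1. Any graph with an edge has treewidth ≥ 1, and G has the edge a–b. Combining the bounds, tw(G) = 1.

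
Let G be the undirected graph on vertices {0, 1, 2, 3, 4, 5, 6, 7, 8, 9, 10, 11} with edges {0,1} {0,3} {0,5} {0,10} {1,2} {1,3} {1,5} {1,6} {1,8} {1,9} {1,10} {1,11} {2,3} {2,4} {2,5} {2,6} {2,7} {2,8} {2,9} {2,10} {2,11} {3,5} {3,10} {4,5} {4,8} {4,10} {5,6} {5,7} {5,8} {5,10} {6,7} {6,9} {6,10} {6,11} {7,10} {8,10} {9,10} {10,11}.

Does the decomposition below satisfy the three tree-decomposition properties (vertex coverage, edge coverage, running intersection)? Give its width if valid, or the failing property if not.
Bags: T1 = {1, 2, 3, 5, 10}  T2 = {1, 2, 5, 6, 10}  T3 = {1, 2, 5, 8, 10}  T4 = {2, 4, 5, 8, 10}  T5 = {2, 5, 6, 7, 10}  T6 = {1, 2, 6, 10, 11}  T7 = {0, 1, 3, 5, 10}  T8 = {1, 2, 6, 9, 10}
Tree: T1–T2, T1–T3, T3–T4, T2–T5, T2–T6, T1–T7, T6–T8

Checking the three conditions: (i) the bags cover all of {0, 1, 2, 3, 4, 5, 6, 7, 8, 9, 10, 11}; (ii) for each edge, some bag contains both endpoints; (iii) the bags containing any fixed vertex form a subtree. All hold, so the decomposition is valid with width 5 − 1 = 4.

Yes; width 4.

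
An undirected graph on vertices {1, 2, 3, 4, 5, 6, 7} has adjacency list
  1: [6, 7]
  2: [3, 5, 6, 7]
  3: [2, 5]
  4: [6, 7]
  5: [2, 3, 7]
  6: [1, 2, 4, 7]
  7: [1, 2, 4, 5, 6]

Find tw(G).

2

A width-2 tree decomposition is:
Bags: B1 = {2, 6, 7}  B2 = {2, 5, 7}  B3 = {2, 3, 5}  B4 = {1, 6, 7}  B5 = {4, 6, 7}
Tree: B1–B2, B2–B3, B1–B4, B1–B5
The largest bag has 3 vertices, giving width 2; this decomposition certifies tw(G) ≤ 2. On the other hand G contains the 3-clique {2, 3, 5}. A clique must lie in a single bag of any decomposition, so no decomposition can have width below 2. The upper and lower bounds meet at 2, so that is the treewidth.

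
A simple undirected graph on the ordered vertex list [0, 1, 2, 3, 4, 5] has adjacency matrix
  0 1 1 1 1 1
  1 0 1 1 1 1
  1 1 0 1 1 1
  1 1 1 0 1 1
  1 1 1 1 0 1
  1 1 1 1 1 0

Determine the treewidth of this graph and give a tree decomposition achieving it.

Treewidth 5.
Bags: B1 = {0, 1, 2, 3, 4, 5}
Tree: (single bag)

A single bag containing all 6 vertices is trivially a valid decomposition of width 5. On the other hand G contains the 6-clique {0, 1, 2, 3, 4, 5}. A clique must lie in a single bag of any decomposition, so no decomposition can have width below 5. The upper and lower bounds meet at 5, so that is the treewidth.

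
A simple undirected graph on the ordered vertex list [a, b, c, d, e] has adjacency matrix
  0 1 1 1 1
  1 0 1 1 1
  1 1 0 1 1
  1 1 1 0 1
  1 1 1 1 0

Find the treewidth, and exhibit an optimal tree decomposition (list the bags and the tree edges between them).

Treewidth 4.
One such decomposition:
Bags: B1 = {a, b, c, d, e}
Tree: (single bag)

With just one bag of size 5, the width is 5 − 1 = 4, so tw(G) ≤ 4. Conversely, {a, b, c, d, e} is a clique of size 5, and the vertices of any clique must share a bag in every tree decomposition; so some bag has ≥ 5 vertices and tw(G) ≥ 4. Therefore the treewidth is 4.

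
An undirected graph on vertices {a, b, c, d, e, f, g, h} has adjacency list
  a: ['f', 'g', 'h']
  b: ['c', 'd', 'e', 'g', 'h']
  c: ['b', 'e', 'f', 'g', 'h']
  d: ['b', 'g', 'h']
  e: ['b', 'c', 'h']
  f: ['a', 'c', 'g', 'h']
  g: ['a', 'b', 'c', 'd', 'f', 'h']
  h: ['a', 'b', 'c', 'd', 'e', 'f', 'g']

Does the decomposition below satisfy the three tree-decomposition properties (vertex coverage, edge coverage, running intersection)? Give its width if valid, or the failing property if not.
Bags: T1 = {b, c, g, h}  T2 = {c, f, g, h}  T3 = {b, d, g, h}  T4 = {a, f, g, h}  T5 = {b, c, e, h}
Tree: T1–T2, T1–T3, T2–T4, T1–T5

Yes; width 3.

Checking the three conditions: (i) the bags cover all of {a, b, c, d, e, f, g, h}; (ii) for each edge, some bag contains both endpoints; (iii) the bags containing any fixed vertex form a subtree. All hold, so the decomposition is valid with width 4 − 1 = 3.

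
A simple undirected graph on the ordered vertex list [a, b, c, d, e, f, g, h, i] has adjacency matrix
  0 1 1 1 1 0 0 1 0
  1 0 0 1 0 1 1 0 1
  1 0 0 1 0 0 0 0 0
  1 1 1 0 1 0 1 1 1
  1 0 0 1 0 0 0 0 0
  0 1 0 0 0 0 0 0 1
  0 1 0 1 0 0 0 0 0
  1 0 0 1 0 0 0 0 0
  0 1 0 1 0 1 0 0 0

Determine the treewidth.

A width-2 tree decomposition is:
Bags: B1 = {a, c, d}  B2 = {a, d, h}  B3 = {a, b, d}  B4 = {b, d, g}  B5 = {b, d, i}  B6 = {a, d, e}  B7 = {b, f, i}
Tree: B1–B2, B1–B3, B3–B4, B3–B5, B2–B6, B5–B7
Each bag holds 3 vertices, so the decomposition has width 2, which upper-bounds the treewidth. Conversely, {b, d, g} is a clique of size 3, and the vertices of any clique must share a bag in every tree decomposition; so some bag has ≥ 3 vertices and tw(G) ≥ 2. Hence tw(G) = 2 exactly.

2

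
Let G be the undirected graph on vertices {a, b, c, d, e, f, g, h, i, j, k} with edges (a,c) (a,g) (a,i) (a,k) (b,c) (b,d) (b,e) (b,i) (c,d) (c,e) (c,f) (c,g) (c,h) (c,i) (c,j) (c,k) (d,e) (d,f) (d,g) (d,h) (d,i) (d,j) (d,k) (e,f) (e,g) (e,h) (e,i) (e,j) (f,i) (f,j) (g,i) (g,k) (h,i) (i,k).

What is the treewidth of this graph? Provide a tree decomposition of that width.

Treewidth 4.
One such decomposition:
Bags: B1 = {c, d, e, f, i}  B2 = {c, d, e, g, i}  B3 = {c, d, e, f, j}  B4 = {c, d, g, i, k}  B5 = {b, c, d, e, i}  B6 = {a, c, g, i, k}  B7 = {c, d, e, h, i}
Tree: B1–B2, B1–B3, B2–B4, B2–B5, B4–B6, B1–B7

Each bag holds 5 vertices, so the decomposition has width 4, which upper-bounds the treewidth. For the lower bound, the 5 vertices {c, d, e, f, j} are pairwise adjacent, and any tree decomposition puts a clique entirely inside one bag — forcing width ≥ 4. Therefore the treewidth is 4.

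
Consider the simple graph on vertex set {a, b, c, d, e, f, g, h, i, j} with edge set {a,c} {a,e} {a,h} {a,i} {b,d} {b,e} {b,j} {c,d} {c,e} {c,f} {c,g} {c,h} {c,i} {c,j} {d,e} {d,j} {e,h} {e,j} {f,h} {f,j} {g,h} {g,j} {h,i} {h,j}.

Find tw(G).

3

A width-3 tree decomposition is:
Bags: B1 = {c, d, e, j}  B2 = {c, e, h, j}  B3 = {a, c, e, h}  B4 = {b, d, e, j}  B5 = {a, c, h, i}  B6 = {c, g, h, j}  B7 = {c, f, h, j}
Tree: B1–B2, B2–B3, B1–B4, B3–B5, B2–B6, B2–B7
Each bag holds 4 vertices, so the decomposition has width 3, which upper-bounds the treewidth. For the lower bound, the 4 vertices {c, d, e, j} are pairwise adjacent, and any tree decomposition puts a clique entirely inside one bag — forcing width ≥ 3. Hence tw(G) = 3 exactly.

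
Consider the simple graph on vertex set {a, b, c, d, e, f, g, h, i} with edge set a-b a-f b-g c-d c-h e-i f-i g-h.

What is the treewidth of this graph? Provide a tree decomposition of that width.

Treewidth 1.
One optimal decomposition is:
Bags: B1 = {c, d}  B2 = {c, h}  B3 = {g, h}  B4 = {b, g}  B5 = {a, b}  B6 = {a, f}  B7 = {f, i}  B8 = {e, i}
Tree: B1–B2, B2–B3, B3–B4, B4–B5, B5–B6, B6–B7, B7–B8

Every bag has size at most 2, so the width is 2 − 1 = 1 and tw(G) ≤ 1. Any graph with an edge has treewidth ≥ 1, and G has the edge d–c. The upper and lower bounds meet at 1, so that is the treewidth.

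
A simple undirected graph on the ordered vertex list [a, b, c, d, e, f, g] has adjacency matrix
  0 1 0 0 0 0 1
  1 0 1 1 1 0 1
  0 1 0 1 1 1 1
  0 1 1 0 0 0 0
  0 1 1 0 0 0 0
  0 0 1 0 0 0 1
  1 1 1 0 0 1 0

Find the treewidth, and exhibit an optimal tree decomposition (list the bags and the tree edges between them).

Each bag holds 3 vertices, so the decomposition has width 2, which upper-bounds the treewidth. Conversely, {c, f, g} is a clique of size 3, and the vertices of any clique must share a bag in every tree decomposition; so some bag has ≥ 3 vertices and tw(G) ≥ 2. The upper and lower bounds meet at 2, so that is the treewidth.

Treewidth 2.
One such decomposition:
Bags: B1 = {b, c, g}  B2 = {a, b, g}  B3 = {b, c, e}  B4 = {c, f, g}  B5 = {b, c, d}
Tree: B1–B2, B1–B3, B1–B4, B3–B5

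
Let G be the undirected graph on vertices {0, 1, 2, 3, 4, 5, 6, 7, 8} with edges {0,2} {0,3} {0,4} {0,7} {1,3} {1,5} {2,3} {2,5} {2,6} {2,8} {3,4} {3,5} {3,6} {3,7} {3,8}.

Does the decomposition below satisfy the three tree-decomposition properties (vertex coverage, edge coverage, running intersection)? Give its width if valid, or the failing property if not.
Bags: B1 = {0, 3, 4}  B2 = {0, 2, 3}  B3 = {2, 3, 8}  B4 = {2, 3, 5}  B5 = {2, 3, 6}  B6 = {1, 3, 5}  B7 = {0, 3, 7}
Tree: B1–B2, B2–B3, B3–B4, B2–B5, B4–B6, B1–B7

Yes; width 2.

Vertex coverage: the bags together contain {0, 1, 2, 3, 4, 5, 6, 7, 8}, the full vertex set. Edge coverage: each edge of G has both endpoints in at least one bag. Running intersection: for every vertex, the bags containing it form a connected subtree. All three properties hold, so this is a valid tree decomposition of width max|bag| − 1 = 2, and hence tw(G) ≤ 2.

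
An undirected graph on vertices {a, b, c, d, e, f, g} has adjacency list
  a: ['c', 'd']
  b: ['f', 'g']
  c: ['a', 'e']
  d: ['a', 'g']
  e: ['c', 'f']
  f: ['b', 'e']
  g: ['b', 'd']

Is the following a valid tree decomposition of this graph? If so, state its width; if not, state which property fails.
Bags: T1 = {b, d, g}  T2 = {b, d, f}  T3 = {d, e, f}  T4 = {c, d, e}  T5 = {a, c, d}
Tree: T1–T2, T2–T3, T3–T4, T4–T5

Checking the three conditions: (i) the bags cover all of {a, b, c, d, e, f, g}; (ii) for each edge, some bag contains both endpoints; (iii) the bags containing any fixed vertex form a subtree. All hold, so the decomposition is valid with width 3 − 1 = 2.

Yes; width 2.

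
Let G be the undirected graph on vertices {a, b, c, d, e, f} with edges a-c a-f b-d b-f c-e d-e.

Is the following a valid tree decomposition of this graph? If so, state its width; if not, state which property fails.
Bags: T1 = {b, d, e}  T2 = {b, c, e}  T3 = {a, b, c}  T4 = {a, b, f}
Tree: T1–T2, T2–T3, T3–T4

Yes; width 2.

Checking the three conditions: (i) the bags cover all of {a, b, c, d, e, f}; (ii) for each edge, some bag contains both endpoints; (iii) the bags containing any fixed vertex form a subtree. All hold, so the decomposition is valid with width 3 − 1 = 2.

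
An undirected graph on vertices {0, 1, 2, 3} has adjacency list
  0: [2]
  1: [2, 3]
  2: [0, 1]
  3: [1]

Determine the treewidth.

1

A width-1 tree decomposition is:
Bags: B1 = {1, 3}  B2 = {1, 2}  B3 = {0, 2}
Tree: B1–B2, B2–B3
Each bag holds 2 vertices, so the decomposition has width 1, which upper-bounds the treewidth. Since G has at least one edge (e.g. 3–1), it is not an edgeless graph, so tw(G) ≥ 1. The upper and lower bounds meet at 1, so that is the treewidth.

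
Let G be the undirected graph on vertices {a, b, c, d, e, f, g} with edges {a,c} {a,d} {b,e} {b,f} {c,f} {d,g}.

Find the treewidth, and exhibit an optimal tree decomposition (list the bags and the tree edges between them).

The largest bag has 2 vertices, giving width 1; this decomposition certifies tw(G) ≤ 1. Since G has at least one edge (e.g. g–d), it is not an edgeless graph, so tw(G) ≥ 1. Hence tw(G) = 1 exactly.

Treewidth 1.
One optimal decomposition is:
Bags: B1 = {d, g}  B2 = {a, d}  B3 = {a, c}  B4 = {c, f}  B5 = {b, f}  B6 = {b, e}
Tree: B1–B2, B2–B3, B3–B4, B4–B5, B5–B6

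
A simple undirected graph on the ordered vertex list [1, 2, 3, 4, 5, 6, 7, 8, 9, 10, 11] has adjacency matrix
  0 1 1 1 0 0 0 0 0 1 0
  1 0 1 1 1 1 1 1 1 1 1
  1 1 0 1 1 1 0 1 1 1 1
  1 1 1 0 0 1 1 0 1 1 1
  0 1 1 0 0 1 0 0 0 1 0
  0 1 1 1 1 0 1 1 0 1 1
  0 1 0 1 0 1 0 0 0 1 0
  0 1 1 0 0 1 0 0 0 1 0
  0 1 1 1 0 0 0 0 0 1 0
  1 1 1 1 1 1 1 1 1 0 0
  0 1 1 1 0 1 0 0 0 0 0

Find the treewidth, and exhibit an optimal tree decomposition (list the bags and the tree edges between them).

Each bag holds 5 vertices, so the decomposition has width 4, which upper-bounds the treewidth. For the lower bound, the 5 vertices {2, 3, 6, 8, 10} are pairwise adjacent, and any tree decomposition puts a clique entirely inside one bag — forcing width ≥ 4. Combining the bounds, tw(G) = 4.

Treewidth 4.
Bags: B1 = {2, 3, 6, 8, 10}  B2 = {2, 3, 4, 6, 10}  B3 = {2, 3, 4, 6, 11}  B4 = {2, 4, 6, 7, 10}  B5 = {1, 2, 3, 4, 10}  B6 = {2, 3, 4, 9, 10}  B7 = {2, 3, 5, 6, 10}
Tree: B1–B2, B2–B3, B2–B4, B2–B5, B2–B6, B2–B7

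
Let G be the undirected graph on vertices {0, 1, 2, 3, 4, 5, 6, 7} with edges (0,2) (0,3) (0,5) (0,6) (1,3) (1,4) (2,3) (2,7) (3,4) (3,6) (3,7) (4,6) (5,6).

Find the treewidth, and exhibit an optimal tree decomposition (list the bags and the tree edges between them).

Every bag has size at most 3, so the width is 3 − 1 = 2 and tw(G) ≤ 2. On the other hand G contains the 3-clique {0, 2, 3}. A clique must lie in a single bag of any decomposition, so no decomposition can have width below 2. Combining the bounds, tw(G) = 2.

Treewidth 2.
Bags: B1 = {3, 4, 6}  B2 = {0, 3, 6}  B3 = {0, 2, 3}  B4 = {1, 3, 4}  B5 = {0, 5, 6}  B6 = {2, 3, 7}
Tree: B1–B2, B2–B3, B1–B4, B2–B5, B3–B6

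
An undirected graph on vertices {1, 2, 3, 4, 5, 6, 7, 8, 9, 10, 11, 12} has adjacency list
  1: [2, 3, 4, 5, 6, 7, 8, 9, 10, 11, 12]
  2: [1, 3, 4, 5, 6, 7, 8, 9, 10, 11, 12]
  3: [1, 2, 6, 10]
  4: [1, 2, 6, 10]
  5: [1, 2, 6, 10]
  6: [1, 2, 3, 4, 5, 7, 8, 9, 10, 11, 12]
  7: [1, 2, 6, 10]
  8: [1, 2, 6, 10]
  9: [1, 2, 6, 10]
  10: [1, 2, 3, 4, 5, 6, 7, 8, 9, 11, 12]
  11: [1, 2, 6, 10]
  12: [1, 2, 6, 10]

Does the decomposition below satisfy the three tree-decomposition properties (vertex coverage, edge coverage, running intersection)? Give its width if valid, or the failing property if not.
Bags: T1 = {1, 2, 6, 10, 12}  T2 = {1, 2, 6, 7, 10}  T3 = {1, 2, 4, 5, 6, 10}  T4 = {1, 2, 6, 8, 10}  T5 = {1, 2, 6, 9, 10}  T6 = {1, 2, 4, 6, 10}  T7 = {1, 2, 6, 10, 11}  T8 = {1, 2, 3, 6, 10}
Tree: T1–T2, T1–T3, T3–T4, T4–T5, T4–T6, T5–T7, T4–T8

No — bags containing vertex 4 are not connected in the tree.

A tree decomposition must satisfy three properties: every vertex lies in some bag; for every edge, both endpoints lie together in some bag; and for every vertex, the bags containing it form a connected subtree. Here bags containing vertex 4 are not connected in the tree, so the decomposition is invalid.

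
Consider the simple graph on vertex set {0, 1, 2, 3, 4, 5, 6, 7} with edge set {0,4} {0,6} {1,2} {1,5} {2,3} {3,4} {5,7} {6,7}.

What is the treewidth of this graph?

2

A width-2 tree decomposition is:
Bags: B1 = {1, 5, 7}  B2 = {1, 2, 7}  B3 = {2, 3, 7}  B4 = {3, 4, 7}  B5 = {0, 4, 7}  B6 = {0, 6, 7}
Tree: B1–B2, B2–B3, B3–B4, B4–B5, B5–B6
The largest bag has 3 vertices, giving width 2; this decomposition certifies tw(G) ≤ 2. For the lower bound, G contains the cycle 7–5–1–2–3–4–0–6–7, so G is not a forest; only forests have treewidth ≤ 1, hence tw(G) ≥ 2. The upper and lower bounds meet at 2, so that is the treewidth.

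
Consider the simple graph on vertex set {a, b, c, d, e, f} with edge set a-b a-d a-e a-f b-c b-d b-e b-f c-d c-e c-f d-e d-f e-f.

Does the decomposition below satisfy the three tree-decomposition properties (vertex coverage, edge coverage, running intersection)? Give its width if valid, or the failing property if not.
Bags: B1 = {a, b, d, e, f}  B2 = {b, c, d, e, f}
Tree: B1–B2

Yes; width 4.

Every vertex of G appears in some bag (union = {a, b, c, d, e, f}); every edge is covered by a bag; and for each vertex v the set of bags containing v is connected in the bag tree. The decomposition is therefore valid. The largest bag has 5 vertices, so the width is 4.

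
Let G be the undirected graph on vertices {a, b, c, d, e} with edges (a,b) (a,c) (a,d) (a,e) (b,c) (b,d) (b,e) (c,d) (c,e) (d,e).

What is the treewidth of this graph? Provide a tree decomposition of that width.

Treewidth 4.
One such decomposition:
Bags: B1 = {a, b, c, d, e}
Tree: (single bag)

With just one bag of size 5, the width is 5 − 1 = 4, so tw(G) ≤ 4. Conversely, {a, b, c, d, e} is a clique of size 5, and the vertices of any clique must share a bag in every tree decomposition; so some bag has ≥ 5 vertices and tw(G) ≥ 4. Hence tw(G) = 4 exactly.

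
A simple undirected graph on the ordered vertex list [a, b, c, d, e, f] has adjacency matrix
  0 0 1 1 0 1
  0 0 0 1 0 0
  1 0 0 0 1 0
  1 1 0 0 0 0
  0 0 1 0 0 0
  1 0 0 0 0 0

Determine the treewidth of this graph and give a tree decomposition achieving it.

Treewidth 1.
One optimal decomposition is:
Bags: B1 = {c, e}  B2 = {a, c}  B3 = {a, d}  B4 = {b, d}  B5 = {a, f}
Tree: B1–B2, B2–B3, B3–B4, B3–B5

Each bag holds 2 vertices, so the decomposition has width 1, which upper-bounds the treewidth. G has an edge, so its treewidth is at least 1. The upper and lower bounds meet at 1, so that is the treewidth.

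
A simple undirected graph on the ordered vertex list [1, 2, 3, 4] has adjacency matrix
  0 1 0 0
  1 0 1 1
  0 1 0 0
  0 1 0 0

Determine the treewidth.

1

A width-1 tree decomposition is:
Bags: B1 = {2, 4}  B2 = {1, 2}  B3 = {2, 3}
Tree: B1–B2, B1–B3
Every bag has size at most 2, so the width is 2 − 1 = 1 and tw(G) ≤ 1. Since G has at least one edge (e.g. 2–4), it is not an edgeless graph, so tw(G) ≥ 1. Therefore the treewidth is 1.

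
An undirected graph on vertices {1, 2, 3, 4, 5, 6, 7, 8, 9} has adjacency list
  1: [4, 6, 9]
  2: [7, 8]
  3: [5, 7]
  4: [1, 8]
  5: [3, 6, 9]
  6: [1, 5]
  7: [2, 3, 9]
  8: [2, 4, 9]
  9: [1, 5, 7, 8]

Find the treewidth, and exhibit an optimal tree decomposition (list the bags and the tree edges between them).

Treewidth 3.
One optimal decomposition is:
Bags: B1 = {2, 3, 5, 7}  B2 = {2, 5, 7, 9}  B3 = {2, 5, 8, 9}  B4 = {5, 6, 8, 9}  B5 = {1, 6, 8, 9}  B6 = {1, 4, 6, 8}
Tree: B1–B2, B2–B3, B3–B4, B4–B5, B5–B6

Every bag has size at most 4, so the width is 4 − 1 = 3 and tw(G) ≤ 3. For the lower bound: the 4 vertex sets {2,3,7}, {5}, {9}, {1,4,6,8} are disjoint, each induces a connected subgraph, and every pair is joined by at least one edge of G. Contracting each set to a single vertex therefore yields K_{4} as a minor, and since treewidth is minor-monotone, tw(G) ≥ tw(K_{4}) = 3. Therefore the treewidth is 3.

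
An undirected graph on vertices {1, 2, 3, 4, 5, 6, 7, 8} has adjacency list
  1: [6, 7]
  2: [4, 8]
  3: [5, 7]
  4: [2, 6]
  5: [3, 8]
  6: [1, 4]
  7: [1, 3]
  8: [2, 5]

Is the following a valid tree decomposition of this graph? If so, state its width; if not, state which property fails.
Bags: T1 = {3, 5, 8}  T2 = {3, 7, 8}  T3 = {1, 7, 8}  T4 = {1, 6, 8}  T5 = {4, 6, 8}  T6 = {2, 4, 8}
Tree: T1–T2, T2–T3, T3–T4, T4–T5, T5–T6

Yes; width 2.

Every vertex of G appears in some bag (union = {1, 2, 3, 4, 5, 6, 7, 8}); every edge is covered by a bag; and for each vertex v the set of bags containing v is connected in the bag tree. The decomposition is therefore valid. The largest bag has 3 vertices, so the width is 2.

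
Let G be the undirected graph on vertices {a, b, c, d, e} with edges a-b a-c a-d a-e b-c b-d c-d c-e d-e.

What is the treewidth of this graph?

A width-3 tree decomposition is:
Bags: B1 = {a, c, d, e}  B2 = {a, b, c, d}
Tree: B1–B2
Every bag has size at most 4, so the width is 4 − 1 = 3 and tw(G) ≤ 3. On the other hand G contains the 4-clique {a, c, d, e}. A clique must lie in a single bag of any decomposition, so no decomposition can have width below 3. The upper and lower bounds meet at 3, so that is the treewidth.

3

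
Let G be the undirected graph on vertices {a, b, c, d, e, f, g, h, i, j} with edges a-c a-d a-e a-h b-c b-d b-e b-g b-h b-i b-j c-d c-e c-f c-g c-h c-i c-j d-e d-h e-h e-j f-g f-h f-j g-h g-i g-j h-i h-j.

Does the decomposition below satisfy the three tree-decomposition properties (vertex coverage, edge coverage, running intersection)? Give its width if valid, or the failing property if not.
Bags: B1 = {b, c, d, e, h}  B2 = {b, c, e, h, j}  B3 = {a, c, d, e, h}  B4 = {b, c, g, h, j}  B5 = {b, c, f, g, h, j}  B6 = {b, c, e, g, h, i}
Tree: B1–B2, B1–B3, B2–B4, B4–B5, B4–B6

No — bags containing vertex e are not connected in the tree.

A tree decomposition must satisfy three properties: every vertex lies in some bag; for every edge, both endpoints lie together in some bag; and for every vertex, the bags containing it form a connected subtree. Here bags containing vertex e are not connected in the tree, so the decomposition is invalid.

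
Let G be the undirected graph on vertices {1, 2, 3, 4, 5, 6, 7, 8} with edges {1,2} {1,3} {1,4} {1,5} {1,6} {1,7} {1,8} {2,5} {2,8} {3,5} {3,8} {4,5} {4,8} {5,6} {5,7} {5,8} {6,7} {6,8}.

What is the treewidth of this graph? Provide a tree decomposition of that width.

The largest bag has 4 vertices, giving width 3; this decomposition certifies tw(G) ≤ 3. For the lower bound, the 4 vertices {1, 2, 5, 8} are pairwise adjacent, and any tree decomposition puts a clique entirely inside one bag — forcing width ≥ 3. Hence tw(G) = 3 exactly.

Treewidth 3.
Bags: B1 = {1, 5, 6, 8}  B2 = {1, 2, 5, 8}  B3 = {1, 4, 5, 8}  B4 = {1, 5, 6, 7}  B5 = {1, 3, 5, 8}
Tree: B1–B2, B2–B3, B1–B4, B1–B5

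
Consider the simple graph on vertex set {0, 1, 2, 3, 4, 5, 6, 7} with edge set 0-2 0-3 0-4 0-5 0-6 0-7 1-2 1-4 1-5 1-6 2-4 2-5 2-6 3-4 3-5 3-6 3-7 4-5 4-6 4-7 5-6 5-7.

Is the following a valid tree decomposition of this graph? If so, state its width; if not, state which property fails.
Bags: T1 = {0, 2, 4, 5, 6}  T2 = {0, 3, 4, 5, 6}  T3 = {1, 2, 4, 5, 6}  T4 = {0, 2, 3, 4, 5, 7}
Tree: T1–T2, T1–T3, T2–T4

A tree decomposition must satisfy three properties: every vertex lies in some bag; for every edge, both endpoints lie together in some bag; and for every vertex, the bags containing it form a connected subtree. Here bags containing vertex 2 are not connected in the tree, so the decomposition is invalid.

No — bags containing vertex 2 are not connected in the tree.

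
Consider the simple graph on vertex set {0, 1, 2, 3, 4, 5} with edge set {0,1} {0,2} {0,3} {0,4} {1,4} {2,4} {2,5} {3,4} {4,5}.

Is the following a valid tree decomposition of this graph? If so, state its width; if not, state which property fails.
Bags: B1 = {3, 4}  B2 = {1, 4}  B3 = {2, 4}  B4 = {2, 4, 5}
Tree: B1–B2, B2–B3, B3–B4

A tree decomposition must satisfy three properties: every vertex lies in some bag; for every edge, both endpoints lie together in some bag; and for every vertex, the bags containing it form a connected subtree. Here vertex 0 appears in no bag, so the decomposition is invalid.

No — vertex 0 appears in no bag.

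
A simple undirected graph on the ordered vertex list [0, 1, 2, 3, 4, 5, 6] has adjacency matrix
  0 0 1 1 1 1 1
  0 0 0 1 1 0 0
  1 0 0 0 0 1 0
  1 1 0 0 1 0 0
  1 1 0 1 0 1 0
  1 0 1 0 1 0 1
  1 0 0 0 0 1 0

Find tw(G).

A width-2 tree decomposition is:
Bags: B1 = {0, 3, 4}  B2 = {1, 3, 4}  B3 = {0, 4, 5}  B4 = {0, 5, 6}  B5 = {0, 2, 5}
Tree: B1–B2, B1–B3, B3–B4, B4–B5
The largest bag has 3 vertices, giving width 2; this decomposition certifies tw(G) ≤ 2. For the lower bound, the 3 vertices {0, 3, 4} are pairwise adjacent, and any tree decomposition puts a clique entirely inside one bag — forcing width ≥ 2. Therefore the treewidth is 2.

2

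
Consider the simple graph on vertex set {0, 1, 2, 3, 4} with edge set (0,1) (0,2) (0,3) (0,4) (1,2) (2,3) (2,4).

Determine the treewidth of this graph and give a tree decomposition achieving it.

Every bag has size at most 3, so the width is 3 − 1 = 2 and tw(G) ≤ 2. For the lower bound, the 3 vertices {0, 1, 2} are pairwise adjacent, and any tree decomposition puts a clique entirely inside one bag — forcing width ≥ 2. Therefore the treewidth is 2.

Treewidth 2.
Bags: B1 = {0, 2, 4}  B2 = {0, 1, 2}  B3 = {0, 2, 3}
Tree: B1–B2, B1–B3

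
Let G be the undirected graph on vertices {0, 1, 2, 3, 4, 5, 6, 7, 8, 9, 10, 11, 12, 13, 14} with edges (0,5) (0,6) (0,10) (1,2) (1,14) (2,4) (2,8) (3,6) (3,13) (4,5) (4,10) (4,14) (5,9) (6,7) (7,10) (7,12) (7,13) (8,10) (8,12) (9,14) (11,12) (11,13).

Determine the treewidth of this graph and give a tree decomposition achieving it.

Each bag holds 4 vertices, so the decomposition has width 3, which upper-bounds the treewidth. For the lower bound: the 4 vertex sets {3,11,13}, {12}, {7}, {0,6,8,10} are disjoint, each induces a connected subgraph, and every pair is joined by at least one edge of G. Contracting each set to a single vertex therefore yields K_{4} as a minor, and since treewidth is minor-monotone, tw(G) ≥ tw(K_{4}) = 3. Combining the bounds, tw(G) = 3.

Treewidth 3.
Bags: B1 = {3, 11, 12, 13}  B2 = {3, 7, 12, 13}  B3 = {3, 6, 7, 12}  B4 = {6, 7, 8, 12}  B5 = {6, 7, 8, 10}  B6 = {0, 6, 8, 10}  B7 = {0, 2, 8, 10}  B8 = {0, 2, 4, 10}  B9 = {0, 2, 4, 5}  B10 = {1, 2, 4, 5}  B11 = {1, 4, 5, 14}  B12 = {1, 5, 9, 14}
Tree: B1–B2, B2–B3, B3–B4, B4–B5, B5–B6, B6–B7, B7–B8, B8–B9, B9–B10, B10–B11, B11–B12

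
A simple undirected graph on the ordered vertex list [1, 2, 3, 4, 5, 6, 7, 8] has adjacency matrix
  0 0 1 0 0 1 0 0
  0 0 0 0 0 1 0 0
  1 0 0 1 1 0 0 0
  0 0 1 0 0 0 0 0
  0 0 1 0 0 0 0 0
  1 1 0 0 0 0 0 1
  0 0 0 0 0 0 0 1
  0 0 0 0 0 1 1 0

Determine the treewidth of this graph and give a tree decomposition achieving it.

The largest bag has 2 vertices, giving width 1; this decomposition certifies tw(G) ≤ 1. G has an edge, so its treewidth is at least 1. Therefore the treewidth is 1.

Treewidth 1.
One optimal decomposition is:
Bags: B1 = {1, 6}  B2 = {2, 6}  B3 = {1, 3}  B4 = {3, 5}  B5 = {6, 8}  B6 = {3, 4}  B7 = {7, 8}
Tree: B1–B2, B1–B3, B3–B4, B2–B5, B4–B6, B5–B7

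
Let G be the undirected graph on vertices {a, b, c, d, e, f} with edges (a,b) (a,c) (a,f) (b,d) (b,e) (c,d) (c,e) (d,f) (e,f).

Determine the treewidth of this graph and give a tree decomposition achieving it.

Every bag has size at most 4, so the width is 4 − 1 = 3 and tw(G) ≤ 3. For the lower bound: the 4 vertex sets {b,d}, {c,e}, {f}, {a} are disjoint, each induces a connected subgraph, and every pair is joined by at least one edge of G. Contracting each set to a single vertex therefore yields K_{4} as a minor, and since treewidth is minor-monotone, tw(G) ≥ tw(K_{4}) = 3. Hence tw(G) = 3 exactly.

Treewidth 3.
One such decomposition:
Bags: B1 = {b, c, d, f}  B2 = {b, c, e, f}  B3 = {a, b, c, f}
Tree: B1–B2, B2–B3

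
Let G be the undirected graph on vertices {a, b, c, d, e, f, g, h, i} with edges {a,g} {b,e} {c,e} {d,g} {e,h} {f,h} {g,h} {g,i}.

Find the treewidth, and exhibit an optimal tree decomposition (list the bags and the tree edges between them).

Treewidth 1.
One optimal decomposition is:
Bags: B1 = {c, e}  B2 = {b, e}  B3 = {e, h}  B4 = {g, h}  B5 = {f, h}  B6 = {a, g}  B7 = {d, g}  B8 = {g, i}
Tree: B1–B2, B1–B3, B3–B4, B4–B5, B4–B6, B4–B7, B7–B8

The largest bag has 2 vertices, giving width 1; this decomposition certifies tw(G) ≤ 1. Since G has at least one edge (e.g. c–e), it is not an edgeless graph, so tw(G) ≥ 1. Therefore the treewidth is 1.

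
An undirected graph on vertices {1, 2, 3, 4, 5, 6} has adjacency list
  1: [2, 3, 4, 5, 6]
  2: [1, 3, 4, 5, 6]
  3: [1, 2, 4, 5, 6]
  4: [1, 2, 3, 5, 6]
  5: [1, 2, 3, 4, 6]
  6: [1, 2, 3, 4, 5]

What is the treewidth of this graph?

5

A width-5 tree decomposition is:
Bags: B1 = {1, 2, 3, 4, 5, 6}
Tree: (single bag)
With just one bag of size 6, the width is 6 − 1 = 5, so tw(G) ≤ 5. On the other hand G contains the 6-clique {1, 2, 3, 4, 5, 6}. A clique must lie in a single bag of any decomposition, so no decomposition can have width below 5. Hence tw(G) = 5 exactly.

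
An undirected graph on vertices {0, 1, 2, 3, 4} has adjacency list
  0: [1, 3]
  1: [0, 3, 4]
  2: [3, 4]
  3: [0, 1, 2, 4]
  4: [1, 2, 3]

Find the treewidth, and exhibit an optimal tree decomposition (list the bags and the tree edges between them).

Treewidth 2.
One such decomposition:
Bags: B1 = {1, 3, 4}  B2 = {0, 1, 3}  B3 = {2, 3, 4}
Tree: B1–B2, B1–B3

Each bag holds 3 vertices, so the decomposition has width 2, which upper-bounds the treewidth. Conversely, {0, 1, 3} is a clique of size 3, and the vertices of any clique must share a bag in every tree decomposition; so some bag has ≥ 3 vertices and tw(G) ≥ 2. Combining the bounds, tw(G) = 2.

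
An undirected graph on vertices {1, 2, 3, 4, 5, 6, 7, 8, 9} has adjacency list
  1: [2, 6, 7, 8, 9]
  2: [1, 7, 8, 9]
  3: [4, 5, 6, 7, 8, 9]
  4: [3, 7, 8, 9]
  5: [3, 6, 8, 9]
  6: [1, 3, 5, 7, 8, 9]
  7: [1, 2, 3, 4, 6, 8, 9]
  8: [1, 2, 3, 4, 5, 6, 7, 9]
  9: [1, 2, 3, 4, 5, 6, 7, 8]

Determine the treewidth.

A width-4 tree decomposition is:
Bags: B1 = {1, 6, 7, 8, 9}  B2 = {1, 2, 7, 8, 9}  B3 = {3, 6, 7, 8, 9}  B4 = {3, 5, 6, 8, 9}  B5 = {3, 4, 7, 8, 9}
Tree: B1–B2, B1–B3, B3–B4, B3–B5
Every bag has size at most 5, so the width is 5 − 1 = 4 and tw(G) ≤ 4. On the other hand G contains the 5-clique {3, 5, 6, 8, 9}. A clique must lie in a single bag of any decomposition, so no decomposition can have width below 4. Therefore the treewidth is 4.

4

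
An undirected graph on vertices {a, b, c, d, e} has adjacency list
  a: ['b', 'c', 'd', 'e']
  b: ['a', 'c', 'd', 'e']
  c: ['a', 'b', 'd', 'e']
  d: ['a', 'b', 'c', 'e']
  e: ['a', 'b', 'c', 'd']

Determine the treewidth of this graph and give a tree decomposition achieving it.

With just one bag of size 5, the width is 5 − 1 = 4, so tw(G) ≤ 4. For the lower bound, the 5 vertices {a, b, c, d, e} are pairwise adjacent, and any tree decomposition puts a clique entirely inside one bag — forcing width ≥ 4. Therefore the treewidth is 4.

Treewidth 4.
One such decomposition:
Bags: B1 = {a, b, c, d, e}
Tree: (single bag)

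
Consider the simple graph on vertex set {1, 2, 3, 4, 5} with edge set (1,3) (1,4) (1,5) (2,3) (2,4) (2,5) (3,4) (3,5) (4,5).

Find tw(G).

A width-3 tree decomposition is:
Bags: B1 = {1, 3, 4, 5}  B2 = {2, 3, 4, 5}
Tree: B1–B2
The largest bag has 4 vertices, giving width 3; this decomposition certifies tw(G) ≤ 3. Conversely, {1, 3, 4, 5} is a clique of size 4, and the vertices of any clique must share a bag in every tree decomposition; so some bag has ≥ 4 vertices and tw(G) ≥ 3. Combining the bounds, tw(G) = 3.

3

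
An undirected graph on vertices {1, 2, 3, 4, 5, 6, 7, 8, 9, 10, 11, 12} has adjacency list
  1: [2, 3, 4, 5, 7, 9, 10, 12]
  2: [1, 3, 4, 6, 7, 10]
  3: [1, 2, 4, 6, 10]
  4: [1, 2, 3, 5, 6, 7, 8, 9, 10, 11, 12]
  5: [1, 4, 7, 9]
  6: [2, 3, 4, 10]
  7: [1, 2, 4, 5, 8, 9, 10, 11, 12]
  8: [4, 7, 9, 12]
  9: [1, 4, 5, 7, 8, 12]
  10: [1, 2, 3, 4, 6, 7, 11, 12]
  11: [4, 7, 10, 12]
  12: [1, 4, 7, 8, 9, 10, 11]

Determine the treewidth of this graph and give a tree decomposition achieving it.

The largest bag has 5 vertices, giving width 4; this decomposition certifies tw(G) ≤ 4. For the lower bound, the 5 vertices {1, 2, 3, 4, 10} are pairwise adjacent, and any tree decomposition puts a clique entirely inside one bag — forcing width ≥ 4. Hence tw(G) = 4 exactly.

Treewidth 4.
One such decomposition:
Bags: B1 = {1, 4, 7, 9, 12}  B2 = {1, 4, 7, 10, 12}  B3 = {1, 2, 4, 7, 10}  B4 = {4, 7, 10, 11, 12}  B5 = {1, 2, 3, 4, 10}  B6 = {1, 4, 5, 7, 9}  B7 = {4, 7, 8, 9, 12}  B8 = {2, 3, 4, 6, 10}
Tree: B1–B2, B2–B3, B2–B4, B3–B5, B1–B6, B1–B7, B5–B8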